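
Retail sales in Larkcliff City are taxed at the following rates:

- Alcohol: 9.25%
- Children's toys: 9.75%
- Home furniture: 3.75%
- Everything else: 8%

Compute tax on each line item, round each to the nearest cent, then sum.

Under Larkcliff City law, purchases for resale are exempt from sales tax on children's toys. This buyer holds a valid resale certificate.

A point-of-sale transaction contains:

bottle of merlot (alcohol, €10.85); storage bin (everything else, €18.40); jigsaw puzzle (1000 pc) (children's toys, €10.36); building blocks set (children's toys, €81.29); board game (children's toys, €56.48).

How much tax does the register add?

€2.47

Bottle of merlot €10.85: alcohol → 9.25% → €1.00
Storage bin €18.40: everything else → 8% → €1.47
Jigsaw puzzle (1000 pc) €10.36: children's toys, buyer-exempt → 0% → €0.00
Building blocks set €81.29: children's toys, buyer-exempt → 0% → €0.00
Board game €56.48: children's toys, buyer-exempt → 0% → €0.00
Total tax = €1.00 + €1.47 = €2.47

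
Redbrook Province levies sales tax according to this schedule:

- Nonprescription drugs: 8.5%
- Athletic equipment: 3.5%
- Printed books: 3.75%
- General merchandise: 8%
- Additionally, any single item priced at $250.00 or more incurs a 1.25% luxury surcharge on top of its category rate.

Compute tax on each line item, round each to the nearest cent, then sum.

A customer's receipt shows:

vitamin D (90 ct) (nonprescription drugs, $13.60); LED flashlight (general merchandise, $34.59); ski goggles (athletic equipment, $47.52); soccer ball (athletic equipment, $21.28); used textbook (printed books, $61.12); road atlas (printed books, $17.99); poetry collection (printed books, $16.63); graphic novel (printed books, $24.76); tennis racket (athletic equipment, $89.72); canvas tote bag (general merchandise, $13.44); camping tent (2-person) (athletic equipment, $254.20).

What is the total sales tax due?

Vitamin D (90 ct) $13.60: nonprescription drugs → 8.5% → $1.16
LED flashlight $34.59: general merchandise → 8% → $2.77
Ski goggles $47.52: athletic equipment → 3.5% → $1.66
Soccer ball $21.28: athletic equipment → 3.5% → $0.74
Used textbook $61.12: printed books → 3.75% → $2.29
Road atlas $17.99: printed books → 3.75% → $0.67
Poetry collection $16.63: printed books → 3.75% → $0.62
Graphic novel $24.76: printed books → 3.75% → $0.93
Tennis racket $89.72: athletic equipment → 3.5% → $3.14
Canvas tote bag $13.44: general merchandise → 8% → $1.08
Camping tent (2-person) $254.20: athletic equipment → 3.5% + 1.25% surcharge = 4.75% → $12.07
Total tax = $1.16 + $2.77 + $1.66 + $0.74 + $2.29 + $0.67 + $0.62 + $0.93 + $3.14 + $1.08 + $12.07 = $27.13

$27.13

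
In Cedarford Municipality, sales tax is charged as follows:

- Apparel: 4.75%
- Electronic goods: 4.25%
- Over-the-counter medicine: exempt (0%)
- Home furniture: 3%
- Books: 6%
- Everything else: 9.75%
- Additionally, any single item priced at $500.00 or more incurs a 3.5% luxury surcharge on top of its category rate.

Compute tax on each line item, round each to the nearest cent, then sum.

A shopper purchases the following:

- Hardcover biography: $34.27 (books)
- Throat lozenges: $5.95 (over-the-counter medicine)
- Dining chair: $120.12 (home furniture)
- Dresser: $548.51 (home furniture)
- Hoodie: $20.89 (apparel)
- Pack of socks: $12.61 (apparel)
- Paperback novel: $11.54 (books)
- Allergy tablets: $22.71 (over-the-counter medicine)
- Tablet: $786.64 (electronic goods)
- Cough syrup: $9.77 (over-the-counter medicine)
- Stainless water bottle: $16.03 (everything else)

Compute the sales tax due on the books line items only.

Hardcover biography $34.27: books → 6% → $2.06
Paperback novel $11.54: books → 6% → $0.69
Tax on books = $2.06 + $0.69 = $2.75

$2.75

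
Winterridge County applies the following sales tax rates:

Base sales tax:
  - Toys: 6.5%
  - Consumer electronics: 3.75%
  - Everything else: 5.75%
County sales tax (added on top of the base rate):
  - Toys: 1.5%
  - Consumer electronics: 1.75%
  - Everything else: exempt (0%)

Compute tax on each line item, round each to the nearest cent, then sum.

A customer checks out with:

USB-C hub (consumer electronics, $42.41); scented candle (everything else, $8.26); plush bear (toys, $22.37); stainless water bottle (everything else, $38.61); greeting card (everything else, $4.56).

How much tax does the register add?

USB-C hub $42.41: consumer electronics → 3.75% + 1.75% county = 5.5% → $2.33
Scented candle $8.26: everything else → 5.75% + 0% county = 5.75% → $0.47
Plush bear $22.37: toys → 6.5% + 1.5% county = 8% → $1.79
Stainless water bottle $38.61: everything else → 5.75% + 0% county = 5.75% → $2.22
Greeting card $4.56: everything else → 5.75% + 0% county = 5.75% → $0.26
Total tax = $2.33 + $0.47 + $1.79 + $2.22 + $0.26 = $7.07

$7.07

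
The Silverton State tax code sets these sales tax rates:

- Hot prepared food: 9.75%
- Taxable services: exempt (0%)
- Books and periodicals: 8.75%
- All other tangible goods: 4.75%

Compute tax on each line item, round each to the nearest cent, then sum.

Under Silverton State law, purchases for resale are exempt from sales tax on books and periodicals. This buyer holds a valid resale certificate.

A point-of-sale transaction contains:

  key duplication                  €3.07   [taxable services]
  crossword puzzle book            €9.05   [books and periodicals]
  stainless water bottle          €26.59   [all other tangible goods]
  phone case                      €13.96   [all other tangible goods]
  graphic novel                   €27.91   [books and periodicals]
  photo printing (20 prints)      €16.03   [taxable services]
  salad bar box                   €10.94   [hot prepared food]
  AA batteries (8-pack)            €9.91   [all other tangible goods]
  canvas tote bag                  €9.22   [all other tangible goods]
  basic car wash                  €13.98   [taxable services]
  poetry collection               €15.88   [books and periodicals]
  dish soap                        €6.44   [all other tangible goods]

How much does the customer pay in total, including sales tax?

€167.19

Key duplication €3.07: taxable services → 0% → €0.00
Crossword puzzle book €9.05: books and periodicals, buyer-exempt → 0% → €0.00
Stainless water bottle €26.59: all other tangible goods → 4.75% → €1.26
Phone case €13.96: all other tangible goods → 4.75% → €0.66
Graphic novel €27.91: books and periodicals, buyer-exempt → 0% → €0.00
Photo printing (20 prints) €16.03: taxable services → 0% → €0.00
Salad bar box €10.94: hot prepared food → 9.75% → €1.07
AA batteries (8-pack) €9.91: all other tangible goods → 4.75% → €0.47
Canvas tote bag €9.22: all other tangible goods → 4.75% → €0.44
Basic car wash €13.98: taxable services → 0% → €0.00
Poetry collection €15.88: books and periodicals, buyer-exempt → 0% → €0.00
Dish soap €6.44: all other tangible goods → 4.75% → €0.31
Subtotal = €162.98; tax = €4.21; total due = €167.19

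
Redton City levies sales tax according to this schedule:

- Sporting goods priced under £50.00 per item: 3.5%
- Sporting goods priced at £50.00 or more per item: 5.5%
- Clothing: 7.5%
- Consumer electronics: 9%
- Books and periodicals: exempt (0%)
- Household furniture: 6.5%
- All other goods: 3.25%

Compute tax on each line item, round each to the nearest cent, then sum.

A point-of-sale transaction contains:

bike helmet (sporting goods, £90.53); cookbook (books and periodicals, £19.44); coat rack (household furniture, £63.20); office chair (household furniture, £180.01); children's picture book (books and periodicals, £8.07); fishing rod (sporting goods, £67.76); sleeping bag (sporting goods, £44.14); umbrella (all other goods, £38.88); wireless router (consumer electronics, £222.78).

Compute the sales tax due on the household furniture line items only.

Coat rack £63.20: household furniture → 6.5% → £4.11
Office chair £180.01: household furniture → 6.5% → £11.70
Tax on household furniture = £4.11 + £11.70 = £15.81

£15.81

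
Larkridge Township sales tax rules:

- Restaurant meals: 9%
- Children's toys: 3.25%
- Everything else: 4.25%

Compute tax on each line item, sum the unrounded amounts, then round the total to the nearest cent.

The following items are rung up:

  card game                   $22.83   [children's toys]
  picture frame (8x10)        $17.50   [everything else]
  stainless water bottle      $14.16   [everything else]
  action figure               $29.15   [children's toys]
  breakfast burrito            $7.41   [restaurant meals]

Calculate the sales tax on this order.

Card game $22.83: children's toys → 3.25% → $0.741975
Picture frame (8x10) $17.50: everything else → 4.25% → $0.74375
Stainless water bottle $14.16: everything else → 4.25% → $0.6018
Action figure $29.15: children's toys → 3.25% → $0.947375
Breakfast burrito $7.41: restaurant meals → 9% → $0.6669
Unrounded tax sum = $3.7018 → $3.70

$3.70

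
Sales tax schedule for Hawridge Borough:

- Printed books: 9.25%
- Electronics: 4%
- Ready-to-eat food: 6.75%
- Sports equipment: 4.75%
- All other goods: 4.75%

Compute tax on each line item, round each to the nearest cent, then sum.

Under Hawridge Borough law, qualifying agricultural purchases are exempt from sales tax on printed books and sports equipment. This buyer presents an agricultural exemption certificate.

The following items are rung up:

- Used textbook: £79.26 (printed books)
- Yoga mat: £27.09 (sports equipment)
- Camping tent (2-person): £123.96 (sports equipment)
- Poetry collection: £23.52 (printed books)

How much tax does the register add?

Used textbook £79.26: printed books, buyer-exempt → 0% → £0.00
Yoga mat £27.09: sports equipment, buyer-exempt → 0% → £0.00
Camping tent (2-person) £123.96: sports equipment, buyer-exempt → 0% → £0.00
Poetry collection £23.52: printed books, buyer-exempt → 0% → £0.00
Total tax = £0.00

£0.00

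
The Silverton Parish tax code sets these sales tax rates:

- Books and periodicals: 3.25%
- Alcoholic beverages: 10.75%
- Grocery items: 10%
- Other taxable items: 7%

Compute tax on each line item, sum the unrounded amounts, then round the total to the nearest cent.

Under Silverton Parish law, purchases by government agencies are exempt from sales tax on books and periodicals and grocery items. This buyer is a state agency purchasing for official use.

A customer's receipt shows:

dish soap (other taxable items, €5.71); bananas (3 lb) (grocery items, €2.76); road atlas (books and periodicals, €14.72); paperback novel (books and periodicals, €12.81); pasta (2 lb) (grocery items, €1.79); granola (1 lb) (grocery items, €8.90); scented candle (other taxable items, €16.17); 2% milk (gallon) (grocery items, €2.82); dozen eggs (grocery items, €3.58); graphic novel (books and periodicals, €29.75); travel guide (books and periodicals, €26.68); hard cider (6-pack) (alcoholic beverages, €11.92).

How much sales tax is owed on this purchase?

Dish soap €5.71: other taxable items → 7% → €0.3997
Bananas (3 lb) €2.76: grocery items, buyer-exempt → 0% → €0.00
Road atlas €14.72: books and periodicals, buyer-exempt → 0% → €0.00
Paperback novel €12.81: books and periodicals, buyer-exempt → 0% → €0.00
Pasta (2 lb) €1.79: grocery items, buyer-exempt → 0% → €0.00
Granola (1 lb) €8.90: grocery items, buyer-exempt → 0% → €0.00
Scented candle €16.17: other taxable items → 7% → €1.1319
2% milk (gallon) €2.82: grocery items, buyer-exempt → 0% → €0.00
Dozen eggs €3.58: grocery items, buyer-exempt → 0% → €0.00
Graphic novel €29.75: books and periodicals, buyer-exempt → 0% → €0.00
Travel guide €26.68: books and periodicals, buyer-exempt → 0% → €0.00
Hard cider (6-pack) €11.92: alcoholic beverages → 10.75% → €1.2814
Unrounded tax sum = €2.813 → €2.81

€2.81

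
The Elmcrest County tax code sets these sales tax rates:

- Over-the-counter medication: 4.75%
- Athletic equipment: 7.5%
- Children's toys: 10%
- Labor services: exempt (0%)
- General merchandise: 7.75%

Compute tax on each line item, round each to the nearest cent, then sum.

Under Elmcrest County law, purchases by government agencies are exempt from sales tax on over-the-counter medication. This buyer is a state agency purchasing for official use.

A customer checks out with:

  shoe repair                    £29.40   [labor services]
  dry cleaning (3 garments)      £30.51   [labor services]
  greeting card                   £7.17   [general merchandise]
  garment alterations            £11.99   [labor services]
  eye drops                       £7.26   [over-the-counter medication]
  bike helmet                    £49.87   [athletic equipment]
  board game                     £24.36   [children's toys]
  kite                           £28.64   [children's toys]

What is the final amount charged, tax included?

£198.80

Shoe repair £29.40: labor services → 0% → £0.00
Dry cleaning (3 garments) £30.51: labor services → 0% → £0.00
Greeting card £7.17: general merchandise → 7.75% → £0.56
Garment alterations £11.99: labor services → 0% → £0.00
Eye drops £7.26: over-the-counter medication, buyer-exempt → 0% → £0.00
Bike helmet £49.87: athletic equipment → 7.5% → £3.74
Board game £24.36: children's toys → 10% → £2.44
Kite £28.64: children's toys → 10% → £2.86
Subtotal = £189.20; tax = £9.60; total due = £198.80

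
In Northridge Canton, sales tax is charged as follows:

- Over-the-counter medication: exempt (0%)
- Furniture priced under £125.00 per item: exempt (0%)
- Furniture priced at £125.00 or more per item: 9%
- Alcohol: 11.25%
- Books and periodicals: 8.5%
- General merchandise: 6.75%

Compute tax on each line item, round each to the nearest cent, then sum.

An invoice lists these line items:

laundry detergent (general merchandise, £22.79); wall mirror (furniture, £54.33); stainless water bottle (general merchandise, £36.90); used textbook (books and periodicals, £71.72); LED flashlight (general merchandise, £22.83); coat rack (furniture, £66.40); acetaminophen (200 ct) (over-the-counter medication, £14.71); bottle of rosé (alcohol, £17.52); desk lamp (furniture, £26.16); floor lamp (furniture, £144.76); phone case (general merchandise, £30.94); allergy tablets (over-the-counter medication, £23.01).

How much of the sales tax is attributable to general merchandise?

Laundry detergent £22.79: general merchandise → 6.75% → £1.54
Stainless water bottle £36.90: general merchandise → 6.75% → £2.49
LED flashlight £22.83: general merchandise → 6.75% → £1.54
Phone case £30.94: general merchandise → 6.75% → £2.09
Tax on general merchandise = £1.54 + £2.49 + £1.54 + £2.09 = £7.66

£7.66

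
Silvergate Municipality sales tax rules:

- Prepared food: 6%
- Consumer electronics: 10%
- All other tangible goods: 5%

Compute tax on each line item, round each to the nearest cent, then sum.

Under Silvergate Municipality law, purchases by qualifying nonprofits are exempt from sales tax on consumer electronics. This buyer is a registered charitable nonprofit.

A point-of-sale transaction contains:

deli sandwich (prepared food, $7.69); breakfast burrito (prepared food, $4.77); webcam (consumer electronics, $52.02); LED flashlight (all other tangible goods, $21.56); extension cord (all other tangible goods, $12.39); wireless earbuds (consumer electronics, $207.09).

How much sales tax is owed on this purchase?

Deli sandwich $7.69: prepared food → 6% → $0.46
Breakfast burrito $4.77: prepared food → 6% → $0.29
Webcam $52.02: consumer electronics, buyer-exempt → 0% → $0.00
LED flashlight $21.56: all other tangible goods → 5% → $1.08
Extension cord $12.39: all other tangible goods → 5% → $0.62
Wireless earbuds $207.09: consumer electronics, buyer-exempt → 0% → $0.00
Total tax = $0.46 + $0.29 + $1.08 + $0.62 = $2.45

$2.45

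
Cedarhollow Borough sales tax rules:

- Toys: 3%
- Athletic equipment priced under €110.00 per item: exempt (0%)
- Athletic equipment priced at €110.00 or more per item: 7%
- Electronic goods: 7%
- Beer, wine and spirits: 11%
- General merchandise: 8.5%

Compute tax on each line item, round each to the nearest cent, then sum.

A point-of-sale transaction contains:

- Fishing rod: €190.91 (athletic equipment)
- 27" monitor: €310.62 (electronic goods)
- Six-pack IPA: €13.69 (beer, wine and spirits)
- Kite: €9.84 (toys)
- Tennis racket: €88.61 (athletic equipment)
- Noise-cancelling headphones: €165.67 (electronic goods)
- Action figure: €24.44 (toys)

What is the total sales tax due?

Fishing rod €190.91: athletic equipment, €110.00 or more → 7% → €13.36
27" monitor €310.62: electronic goods → 7% → €21.74
Six-pack IPA €13.69: beer, wine and spirits → 11% → €1.51
Kite €9.84: toys → 3% → €0.30
Tennis racket €88.61: athletic equipment, under €110.00 → 0% → €0.00
Noise-cancelling headphones €165.67: electronic goods → 7% → €11.60
Action figure €24.44: toys → 3% → €0.73
Total tax = €13.36 + €21.74 + €1.51 + €0.30 + €11.60 + €0.73 = €49.24

€49.24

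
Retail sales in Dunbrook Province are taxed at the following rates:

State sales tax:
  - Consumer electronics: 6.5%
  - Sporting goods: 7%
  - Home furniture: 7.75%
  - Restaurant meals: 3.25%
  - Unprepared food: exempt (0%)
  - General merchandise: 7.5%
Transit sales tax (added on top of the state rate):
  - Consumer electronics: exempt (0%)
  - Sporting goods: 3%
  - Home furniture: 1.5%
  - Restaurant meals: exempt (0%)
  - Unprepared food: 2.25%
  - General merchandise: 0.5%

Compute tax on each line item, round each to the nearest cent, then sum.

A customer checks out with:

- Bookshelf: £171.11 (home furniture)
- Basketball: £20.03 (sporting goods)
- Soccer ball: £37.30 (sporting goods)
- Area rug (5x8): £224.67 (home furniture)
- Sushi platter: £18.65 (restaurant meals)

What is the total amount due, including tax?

£514.71

Bookshelf £171.11: home furniture → 7.75% + 1.5% transit = 9.25% → £15.83
Basketball £20.03: sporting goods → 7% + 3% transit = 10% → £2.00
Soccer ball £37.30: sporting goods → 7% + 3% transit = 10% → £3.73
Area rug (5x8) £224.67: home furniture → 7.75% + 1.5% transit = 9.25% → £20.78
Sushi platter £18.65: restaurant meals → 3.25% + 0% transit = 3.25% → £0.61
Subtotal = £471.76; tax = £42.95; total due = £514.71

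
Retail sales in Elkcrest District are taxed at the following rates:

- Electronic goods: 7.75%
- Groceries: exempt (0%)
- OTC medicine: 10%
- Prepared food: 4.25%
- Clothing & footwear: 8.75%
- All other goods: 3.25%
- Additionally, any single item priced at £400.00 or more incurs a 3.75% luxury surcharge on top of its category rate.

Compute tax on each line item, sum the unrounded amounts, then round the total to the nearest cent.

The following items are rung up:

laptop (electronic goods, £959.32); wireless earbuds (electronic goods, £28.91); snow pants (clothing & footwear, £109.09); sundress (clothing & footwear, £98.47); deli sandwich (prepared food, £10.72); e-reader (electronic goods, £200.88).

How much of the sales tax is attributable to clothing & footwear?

Snow pants £109.09: clothing & footwear → 8.75% → £9.545375
Sundress £98.47: clothing & footwear → 8.75% → £8.616125
Tax on clothing & footwear: unrounded sum = £18.1615 → £18.16

£18.16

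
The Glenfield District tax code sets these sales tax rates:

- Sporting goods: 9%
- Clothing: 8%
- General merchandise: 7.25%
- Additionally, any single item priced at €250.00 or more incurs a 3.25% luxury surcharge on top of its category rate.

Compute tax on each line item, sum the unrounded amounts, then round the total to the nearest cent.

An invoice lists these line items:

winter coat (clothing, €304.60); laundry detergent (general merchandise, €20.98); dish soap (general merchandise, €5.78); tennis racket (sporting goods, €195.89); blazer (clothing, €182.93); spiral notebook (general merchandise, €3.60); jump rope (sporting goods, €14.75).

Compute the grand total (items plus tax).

Winter coat €304.60: clothing → 8% + 3.25% surcharge = 11.25% → €34.2675
Laundry detergent €20.98: general merchandise → 7.25% → €1.52105
Dish soap €5.78: general merchandise → 7.25% → €0.41905
Tennis racket €195.89: sporting goods → 9% → €17.6301
Blazer €182.93: clothing → 8% → €14.6344
Spiral notebook €3.60: general merchandise → 7.25% → €0.261
Jump rope €14.75: sporting goods → 9% → €1.3275
Subtotal = €728.53; unrounded tax = €70.0606 → €70.06; total due = €798.59

€798.59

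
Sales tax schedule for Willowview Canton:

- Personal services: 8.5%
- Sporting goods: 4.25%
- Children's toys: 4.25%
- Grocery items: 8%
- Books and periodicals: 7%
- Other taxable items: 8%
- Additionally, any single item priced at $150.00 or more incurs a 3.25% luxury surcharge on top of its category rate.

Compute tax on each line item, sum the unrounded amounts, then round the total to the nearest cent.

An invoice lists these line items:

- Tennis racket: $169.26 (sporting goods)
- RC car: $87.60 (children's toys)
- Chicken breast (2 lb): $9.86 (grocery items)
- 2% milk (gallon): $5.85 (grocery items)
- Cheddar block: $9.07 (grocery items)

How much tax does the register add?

$18.40

Tennis racket $169.26: sporting goods → 4.25% + 3.25% surcharge = 7.5% → $12.6945
RC car $87.60: children's toys → 4.25% → $3.723
Chicken breast (2 lb) $9.86: grocery items → 8% → $0.7888
2% milk (gallon) $5.85: grocery items → 8% → $0.468
Cheddar block $9.07: grocery items → 8% → $0.7256
Unrounded tax sum = $18.3999 → $18.40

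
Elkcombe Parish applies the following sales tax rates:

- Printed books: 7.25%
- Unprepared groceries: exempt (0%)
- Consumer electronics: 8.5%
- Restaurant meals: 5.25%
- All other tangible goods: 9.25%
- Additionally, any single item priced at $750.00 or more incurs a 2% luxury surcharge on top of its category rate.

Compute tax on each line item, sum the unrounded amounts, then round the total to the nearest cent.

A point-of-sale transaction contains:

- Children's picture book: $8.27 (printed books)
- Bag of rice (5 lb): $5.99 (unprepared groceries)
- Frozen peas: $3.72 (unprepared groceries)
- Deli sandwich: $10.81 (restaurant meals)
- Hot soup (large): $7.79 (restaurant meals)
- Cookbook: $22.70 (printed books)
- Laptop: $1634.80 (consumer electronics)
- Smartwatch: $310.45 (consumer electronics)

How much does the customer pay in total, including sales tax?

Children's picture book $8.27: printed books → 7.25% → $0.599575
Bag of rice (5 lb) $5.99: unprepared groceries → 0% → $0.00
Frozen peas $3.72: unprepared groceries → 0% → $0.00
Deli sandwich $10.81: restaurant meals → 5.25% → $0.567525
Hot soup (large) $7.79: restaurant meals → 5.25% → $0.408975
Cookbook $22.70: printed books → 7.25% → $1.64575
Laptop $1634.80: consumer electronics → 8.5% + 2% surcharge = 10.5% → $171.654
Smartwatch $310.45: consumer electronics → 8.5% → $26.38825
Subtotal = $2004.53; unrounded tax = $201.264075 → $201.26; total due = $2205.79

$2205.79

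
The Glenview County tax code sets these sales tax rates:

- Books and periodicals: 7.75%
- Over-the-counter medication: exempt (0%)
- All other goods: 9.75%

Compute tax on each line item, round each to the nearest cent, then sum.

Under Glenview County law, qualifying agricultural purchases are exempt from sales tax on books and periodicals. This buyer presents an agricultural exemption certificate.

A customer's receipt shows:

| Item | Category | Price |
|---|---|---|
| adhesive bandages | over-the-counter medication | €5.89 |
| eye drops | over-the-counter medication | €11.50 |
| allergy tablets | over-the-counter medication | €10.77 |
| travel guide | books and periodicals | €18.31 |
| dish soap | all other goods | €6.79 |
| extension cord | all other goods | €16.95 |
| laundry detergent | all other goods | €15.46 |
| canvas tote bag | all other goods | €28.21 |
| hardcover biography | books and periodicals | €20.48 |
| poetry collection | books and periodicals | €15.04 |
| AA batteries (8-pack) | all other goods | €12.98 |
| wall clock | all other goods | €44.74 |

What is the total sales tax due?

Adhesive bandages €5.89: over-the-counter medication → 0% → €0.00
Eye drops €11.50: over-the-counter medication → 0% → €0.00
Allergy tablets €10.77: over-the-counter medication → 0% → €0.00
Travel guide €18.31: books and periodicals, buyer-exempt → 0% → €0.00
Dish soap €6.79: all other goods → 9.75% → €0.66
Extension cord €16.95: all other goods → 9.75% → €1.65
Laundry detergent €15.46: all other goods → 9.75% → €1.51
Canvas tote bag €28.21: all other goods → 9.75% → €2.75
Hardcover biography €20.48: books and periodicals, buyer-exempt → 0% → €0.00
Poetry collection €15.04: books and periodicals, buyer-exempt → 0% → €0.00
AA batteries (8-pack) €12.98: all other goods → 9.75% → €1.27
Wall clock €44.74: all other goods → 9.75% → €4.36
Total tax = €0.66 + €1.65 + €1.51 + €2.75 + €1.27 + €4.36 = €12.20

€12.20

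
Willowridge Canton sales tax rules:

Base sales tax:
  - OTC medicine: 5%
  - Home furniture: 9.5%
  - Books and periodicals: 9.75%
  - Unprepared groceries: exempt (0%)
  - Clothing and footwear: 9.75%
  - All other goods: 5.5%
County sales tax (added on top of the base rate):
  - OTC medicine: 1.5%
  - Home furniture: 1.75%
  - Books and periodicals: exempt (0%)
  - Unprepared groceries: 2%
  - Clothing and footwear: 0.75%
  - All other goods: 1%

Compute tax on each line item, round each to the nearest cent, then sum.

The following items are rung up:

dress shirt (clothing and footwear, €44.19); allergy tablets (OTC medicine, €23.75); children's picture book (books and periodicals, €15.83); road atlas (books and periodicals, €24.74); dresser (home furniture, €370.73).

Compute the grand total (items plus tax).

€531.08

Dress shirt €44.19: clothing and footwear → 9.75% + 0.75% county = 10.5% → €4.64
Allergy tablets €23.75: OTC medicine → 5% + 1.5% county = 6.5% → €1.54
Children's picture book €15.83: books and periodicals → 9.75% + 0% county = 9.75% → €1.54
Road atlas €24.74: books and periodicals → 9.75% + 0% county = 9.75% → €2.41
Dresser €370.73: home furniture → 9.5% + 1.75% county = 11.25% → €41.71
Subtotal = €479.24; tax = €51.84; total due = €531.08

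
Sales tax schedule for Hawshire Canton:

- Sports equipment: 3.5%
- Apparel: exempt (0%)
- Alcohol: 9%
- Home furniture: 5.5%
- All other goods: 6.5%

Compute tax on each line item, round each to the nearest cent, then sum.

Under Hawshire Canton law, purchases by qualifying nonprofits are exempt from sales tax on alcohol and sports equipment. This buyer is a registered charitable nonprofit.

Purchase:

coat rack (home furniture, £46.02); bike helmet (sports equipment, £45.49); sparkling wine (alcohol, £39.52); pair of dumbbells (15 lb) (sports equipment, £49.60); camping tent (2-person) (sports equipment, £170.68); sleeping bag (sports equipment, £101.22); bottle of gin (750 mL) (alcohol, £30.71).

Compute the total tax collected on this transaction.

Coat rack £46.02: home furniture → 5.5% → £2.53
Bike helmet £45.49: sports equipment, buyer-exempt → 0% → £0.00
Sparkling wine £39.52: alcohol, buyer-exempt → 0% → £0.00
Pair of dumbbells (15 lb) £49.60: sports equipment, buyer-exempt → 0% → £0.00
Camping tent (2-person) £170.68: sports equipment, buyer-exempt → 0% → £0.00
Sleeping bag £101.22: sports equipment, buyer-exempt → 0% → £0.00
Bottle of gin (750 mL) £30.71: alcohol, buyer-exempt → 0% → £0.00
Total tax = £2.53

£2.53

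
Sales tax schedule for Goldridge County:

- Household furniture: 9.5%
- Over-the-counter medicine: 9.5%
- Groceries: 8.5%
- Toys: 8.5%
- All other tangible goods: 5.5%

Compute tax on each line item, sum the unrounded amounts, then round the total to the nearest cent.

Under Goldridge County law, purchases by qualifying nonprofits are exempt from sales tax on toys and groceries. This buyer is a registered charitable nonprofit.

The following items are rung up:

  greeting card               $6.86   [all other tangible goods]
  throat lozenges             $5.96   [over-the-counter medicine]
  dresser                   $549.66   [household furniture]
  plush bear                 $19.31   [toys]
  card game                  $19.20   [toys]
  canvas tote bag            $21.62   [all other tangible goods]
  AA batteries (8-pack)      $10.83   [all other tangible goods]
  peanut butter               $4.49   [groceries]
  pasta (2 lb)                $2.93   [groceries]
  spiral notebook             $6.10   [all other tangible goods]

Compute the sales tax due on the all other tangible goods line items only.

$2.50

Greeting card $6.86: all other tangible goods → 5.5% → $0.3773
Canvas tote bag $21.62: all other tangible goods → 5.5% → $1.1891
AA batteries (8-pack) $10.83: all other tangible goods → 5.5% → $0.59565
Spiral notebook $6.10: all other tangible goods → 5.5% → $0.3355
Tax on all other tangible goods: unrounded sum = $2.49755 → $2.50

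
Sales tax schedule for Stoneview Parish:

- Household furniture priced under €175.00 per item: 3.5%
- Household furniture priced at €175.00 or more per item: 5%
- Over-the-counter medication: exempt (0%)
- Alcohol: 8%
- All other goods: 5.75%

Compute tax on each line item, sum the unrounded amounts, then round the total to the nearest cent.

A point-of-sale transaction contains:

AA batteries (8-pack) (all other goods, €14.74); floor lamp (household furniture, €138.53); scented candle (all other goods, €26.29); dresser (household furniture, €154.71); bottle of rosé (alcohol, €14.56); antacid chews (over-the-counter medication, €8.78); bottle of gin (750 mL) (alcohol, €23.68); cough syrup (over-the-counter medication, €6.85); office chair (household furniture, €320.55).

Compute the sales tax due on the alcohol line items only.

€3.06

Bottle of rosé €14.56: alcohol → 8% → €1.1648
Bottle of gin (750 mL) €23.68: alcohol → 8% → €1.8944
Tax on alcohol: unrounded sum = €3.0592 → €3.06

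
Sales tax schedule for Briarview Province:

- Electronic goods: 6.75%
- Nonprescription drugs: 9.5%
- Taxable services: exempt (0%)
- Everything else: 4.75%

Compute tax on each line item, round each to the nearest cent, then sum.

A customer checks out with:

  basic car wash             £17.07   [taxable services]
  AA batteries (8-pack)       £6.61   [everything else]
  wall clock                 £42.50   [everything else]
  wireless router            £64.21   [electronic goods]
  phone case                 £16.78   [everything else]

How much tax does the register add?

£7.46

Basic car wash £17.07: taxable services → 0% → £0.00
AA batteries (8-pack) £6.61: everything else → 4.75% → £0.31
Wall clock £42.50: everything else → 4.75% → £2.02
Wireless router £64.21: electronic goods → 6.75% → £4.33
Phone case £16.78: everything else → 4.75% → £0.80
Total tax = £0.31 + £2.02 + £4.33 + £0.80 = £7.46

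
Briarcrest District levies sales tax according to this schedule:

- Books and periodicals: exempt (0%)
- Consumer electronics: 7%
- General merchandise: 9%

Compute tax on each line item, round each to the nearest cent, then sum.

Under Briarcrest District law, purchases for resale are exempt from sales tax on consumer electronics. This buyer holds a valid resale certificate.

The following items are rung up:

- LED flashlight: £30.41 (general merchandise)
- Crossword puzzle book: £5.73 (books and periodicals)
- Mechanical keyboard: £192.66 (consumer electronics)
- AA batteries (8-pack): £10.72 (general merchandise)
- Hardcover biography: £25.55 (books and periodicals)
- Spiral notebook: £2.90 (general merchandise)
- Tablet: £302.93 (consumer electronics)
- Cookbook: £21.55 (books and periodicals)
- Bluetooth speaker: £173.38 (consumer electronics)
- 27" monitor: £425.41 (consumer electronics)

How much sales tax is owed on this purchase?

£3.96

LED flashlight £30.41: general merchandise → 9% → £2.74
Crossword puzzle book £5.73: books and periodicals → 0% → £0.00
Mechanical keyboard £192.66: consumer electronics, buyer-exempt → 0% → £0.00
AA batteries (8-pack) £10.72: general merchandise → 9% → £0.96
Hardcover biography £25.55: books and periodicals → 0% → £0.00
Spiral notebook £2.90: general merchandise → 9% → £0.26
Tablet £302.93: consumer electronics, buyer-exempt → 0% → £0.00
Cookbook £21.55: books and periodicals → 0% → £0.00
Bluetooth speaker £173.38: consumer electronics, buyer-exempt → 0% → £0.00
27" monitor £425.41: consumer electronics, buyer-exempt → 0% → £0.00
Total tax = £2.74 + £0.96 + £0.26 = £3.96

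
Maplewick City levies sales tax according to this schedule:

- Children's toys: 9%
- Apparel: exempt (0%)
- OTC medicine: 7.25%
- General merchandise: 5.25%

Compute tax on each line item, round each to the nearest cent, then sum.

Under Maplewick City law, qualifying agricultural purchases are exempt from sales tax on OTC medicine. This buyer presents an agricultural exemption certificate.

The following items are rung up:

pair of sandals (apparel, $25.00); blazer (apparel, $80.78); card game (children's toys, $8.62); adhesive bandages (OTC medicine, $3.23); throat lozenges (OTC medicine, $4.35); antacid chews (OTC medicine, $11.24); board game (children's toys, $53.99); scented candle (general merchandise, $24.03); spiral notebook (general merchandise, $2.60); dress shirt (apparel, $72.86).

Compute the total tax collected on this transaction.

Pair of sandals $25.00: apparel → 0% → $0.00
Blazer $80.78: apparel → 0% → $0.00
Card game $8.62: children's toys → 9% → $0.78
Adhesive bandages $3.23: OTC medicine, buyer-exempt → 0% → $0.00
Throat lozenges $4.35: OTC medicine, buyer-exempt → 0% → $0.00
Antacid chews $11.24: OTC medicine, buyer-exempt → 0% → $0.00
Board game $53.99: children's toys → 9% → $4.86
Scented candle $24.03: general merchandise → 5.25% → $1.26
Spiral notebook $2.60: general merchandise → 5.25% → $0.14
Dress shirt $72.86: apparel → 0% → $0.00
Total tax = $0.78 + $4.86 + $1.26 + $0.14 = $7.04

$7.04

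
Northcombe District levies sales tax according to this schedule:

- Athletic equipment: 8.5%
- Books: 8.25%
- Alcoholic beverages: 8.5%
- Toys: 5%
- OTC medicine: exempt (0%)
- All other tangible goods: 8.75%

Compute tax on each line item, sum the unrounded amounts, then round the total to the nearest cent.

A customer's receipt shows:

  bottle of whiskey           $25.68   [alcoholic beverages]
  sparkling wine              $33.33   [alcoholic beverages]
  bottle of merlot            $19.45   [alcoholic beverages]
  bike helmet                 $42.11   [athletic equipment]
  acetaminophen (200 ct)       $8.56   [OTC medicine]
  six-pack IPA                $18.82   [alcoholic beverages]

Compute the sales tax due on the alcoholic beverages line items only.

$8.27

Bottle of whiskey $25.68: alcoholic beverages → 8.5% → $2.1828
Sparkling wine $33.33: alcoholic beverages → 8.5% → $2.83305
Bottle of merlot $19.45: alcoholic beverages → 8.5% → $1.65325
Six-pack IPA $18.82: alcoholic beverages → 8.5% → $1.5997
Tax on alcoholic beverages: unrounded sum = $8.2688 → $8.27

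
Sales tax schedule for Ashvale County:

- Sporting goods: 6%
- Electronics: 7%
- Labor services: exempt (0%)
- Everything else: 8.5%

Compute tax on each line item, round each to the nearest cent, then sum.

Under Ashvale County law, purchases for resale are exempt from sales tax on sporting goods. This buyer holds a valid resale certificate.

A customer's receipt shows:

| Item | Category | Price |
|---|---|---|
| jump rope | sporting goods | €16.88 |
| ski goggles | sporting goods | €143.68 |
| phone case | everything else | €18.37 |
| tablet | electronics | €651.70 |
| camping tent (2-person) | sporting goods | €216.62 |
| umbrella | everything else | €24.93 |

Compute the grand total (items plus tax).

€1121.48

Jump rope €16.88: sporting goods, buyer-exempt → 0% → €0.00
Ski goggles €143.68: sporting goods, buyer-exempt → 0% → €0.00
Phone case €18.37: everything else → 8.5% → €1.56
Tablet €651.70: electronics → 7% → €45.62
Camping tent (2-person) €216.62: sporting goods, buyer-exempt → 0% → €0.00
Umbrella €24.93: everything else → 8.5% → €2.12
Subtotal = €1072.18; tax = €49.30; total due = €1121.48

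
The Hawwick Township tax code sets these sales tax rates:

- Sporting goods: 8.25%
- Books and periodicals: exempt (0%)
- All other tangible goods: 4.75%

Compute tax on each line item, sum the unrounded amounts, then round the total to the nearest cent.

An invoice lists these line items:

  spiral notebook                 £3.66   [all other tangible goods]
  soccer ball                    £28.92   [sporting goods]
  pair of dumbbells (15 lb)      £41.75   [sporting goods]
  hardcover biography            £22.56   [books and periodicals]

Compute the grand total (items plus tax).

£102.89

Spiral notebook £3.66: all other tangible goods → 4.75% → £0.17385
Soccer ball £28.92: sporting goods → 8.25% → £2.3859
Pair of dumbbells (15 lb) £41.75: sporting goods → 8.25% → £3.444375
Hardcover biography £22.56: books and periodicals → 0% → £0.00
Subtotal = £96.89; unrounded tax = £6.004125 → £6.00; total due = £102.89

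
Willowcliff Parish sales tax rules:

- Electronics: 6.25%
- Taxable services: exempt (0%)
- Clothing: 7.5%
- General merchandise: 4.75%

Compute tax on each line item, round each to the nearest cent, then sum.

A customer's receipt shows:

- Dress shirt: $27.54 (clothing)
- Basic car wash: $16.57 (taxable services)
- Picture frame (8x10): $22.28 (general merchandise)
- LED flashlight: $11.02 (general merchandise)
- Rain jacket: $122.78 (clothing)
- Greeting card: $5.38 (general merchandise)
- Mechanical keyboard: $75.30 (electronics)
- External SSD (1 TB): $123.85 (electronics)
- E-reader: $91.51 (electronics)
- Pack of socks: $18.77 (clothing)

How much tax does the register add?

$32.70

Dress shirt $27.54: clothing → 7.5% → $2.07
Basic car wash $16.57: taxable services → 0% → $0.00
Picture frame (8x10) $22.28: general merchandise → 4.75% → $1.06
LED flashlight $11.02: general merchandise → 4.75% → $0.52
Rain jacket $122.78: clothing → 7.5% → $9.21
Greeting card $5.38: general merchandise → 4.75% → $0.26
Mechanical keyboard $75.30: electronics → 6.25% → $4.71
External SSD (1 TB) $123.85: electronics → 6.25% → $7.74
E-reader $91.51: electronics → 6.25% → $5.72
Pack of socks $18.77: clothing → 7.5% → $1.41
Total tax = $2.07 + $1.06 + $0.52 + $9.21 + $0.26 + $4.71 + $7.74 + $5.72 + $1.41 = $32.70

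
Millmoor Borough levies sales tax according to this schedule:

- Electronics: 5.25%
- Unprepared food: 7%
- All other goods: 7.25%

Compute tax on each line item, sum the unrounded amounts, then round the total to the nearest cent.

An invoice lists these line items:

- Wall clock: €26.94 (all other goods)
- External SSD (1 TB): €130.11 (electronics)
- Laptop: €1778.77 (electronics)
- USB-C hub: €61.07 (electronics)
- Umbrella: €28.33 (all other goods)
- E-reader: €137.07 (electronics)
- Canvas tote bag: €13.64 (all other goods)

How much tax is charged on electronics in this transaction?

€110.62

External SSD (1 TB) €130.11: electronics → 5.25% → €6.830775
Laptop €1778.77: electronics → 5.25% → €93.385425
USB-C hub €61.07: electronics → 5.25% → €3.206175
E-reader €137.07: electronics → 5.25% → €7.196175
Tax on electronics: unrounded sum = €110.61855 → €110.62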